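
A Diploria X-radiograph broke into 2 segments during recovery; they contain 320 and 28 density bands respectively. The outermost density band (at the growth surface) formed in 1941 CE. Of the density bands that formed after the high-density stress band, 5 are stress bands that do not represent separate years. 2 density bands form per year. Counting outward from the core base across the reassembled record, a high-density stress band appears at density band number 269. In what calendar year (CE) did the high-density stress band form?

Total density bands = 320 + 28 = 348.
Between density band 269 and the growth surface there are 348 − 269 = 79 density bands.
Removing the 5 false density bands leaves 79 − 5 = 74 true density bands beyond the high-density stress band.
74 density bands at 2 per year is 74 / 2 = 37 years.
1941 − 37 = 1904 CE.

1904 CE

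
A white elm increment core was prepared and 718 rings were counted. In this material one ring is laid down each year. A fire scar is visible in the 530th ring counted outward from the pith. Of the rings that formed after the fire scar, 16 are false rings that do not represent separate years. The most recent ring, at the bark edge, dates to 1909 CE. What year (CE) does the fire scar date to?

The fire scar sits at ring 530 from the pith, so 718 − 530 = 188 rings formed after it.
Removing the 16 false rings leaves 188 − 16 = 172 true rings beyond the fire scar.
1909 − 172 = 1737 CE.

1737 CE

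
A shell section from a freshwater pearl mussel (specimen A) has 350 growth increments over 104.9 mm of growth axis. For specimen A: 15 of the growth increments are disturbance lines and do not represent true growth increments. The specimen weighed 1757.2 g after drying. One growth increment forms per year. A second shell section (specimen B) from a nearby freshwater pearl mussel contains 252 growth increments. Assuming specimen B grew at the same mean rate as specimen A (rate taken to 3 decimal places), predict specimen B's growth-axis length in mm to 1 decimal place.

78.9 mm

Specimen A: correcting the raw count gives 350 − 15 = 335 true growth increments.
A: 104.9 mm over 335 years gives 104.9 / 335 ≈ 0.313 mm/year.
For B, 0.313 mm/year × 252 years = 78.9 mm.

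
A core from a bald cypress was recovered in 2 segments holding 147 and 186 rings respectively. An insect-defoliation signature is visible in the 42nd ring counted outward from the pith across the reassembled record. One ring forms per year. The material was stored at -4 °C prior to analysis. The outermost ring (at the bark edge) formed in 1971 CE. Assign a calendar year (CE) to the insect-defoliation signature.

Total rings = 147 + 186 = 333.
333 − 42 = 291 rings lie beyond the insect-defoliation signature toward the bark edge.
Counting back 291 years from 1971 CE places the insect-defoliation signature in 1971 − 291 = 1680 CE.

1680 CE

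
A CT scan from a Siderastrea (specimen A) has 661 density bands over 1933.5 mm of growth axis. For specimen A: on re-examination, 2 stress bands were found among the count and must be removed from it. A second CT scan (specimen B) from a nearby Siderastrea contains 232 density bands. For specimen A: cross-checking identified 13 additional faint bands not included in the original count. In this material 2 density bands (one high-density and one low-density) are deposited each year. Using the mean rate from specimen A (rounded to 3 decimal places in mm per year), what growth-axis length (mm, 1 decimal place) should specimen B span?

667.5 mm

Specimen A: true density band count = 661 − 2 + 13 = 672.
Specimen A: with 2 density bands per year, 672 / 2 = 336 years.
A: Mean rate = 1933.5 mm / 336 years ≈ 5.754 mm/yr.
Specimen B: with 2 density bands per year, 232 / 2 = 116 years. Length of B = 5.754 × 116 = 667.5 mm.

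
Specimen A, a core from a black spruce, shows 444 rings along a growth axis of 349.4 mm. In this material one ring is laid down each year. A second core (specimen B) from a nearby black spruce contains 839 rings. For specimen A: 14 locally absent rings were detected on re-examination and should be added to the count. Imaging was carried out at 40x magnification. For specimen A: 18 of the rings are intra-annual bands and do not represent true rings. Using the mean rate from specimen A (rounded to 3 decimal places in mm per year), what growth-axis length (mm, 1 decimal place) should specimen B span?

666.2 mm

Specimen A: true ring count = 444 − 18 + 14 = 440.
A: Mean rate = 349.4 mm / 440 years ≈ 0.794 mm per year.
Length of B = 0.794 × 839 = 666.2 mm.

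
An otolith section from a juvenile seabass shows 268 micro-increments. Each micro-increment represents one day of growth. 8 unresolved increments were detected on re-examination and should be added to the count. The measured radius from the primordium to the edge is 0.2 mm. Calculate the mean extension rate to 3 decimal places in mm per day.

Adjusted count: 268 + 8 = 276 micro-increments.
0.2 mm over 276 days gives 0.2 / 276 ≈ 0.001 mm per day.

0.001 mm per day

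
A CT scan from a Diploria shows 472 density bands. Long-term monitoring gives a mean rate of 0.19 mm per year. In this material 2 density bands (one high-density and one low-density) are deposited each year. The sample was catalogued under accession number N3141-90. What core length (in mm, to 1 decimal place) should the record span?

472 density bands at 2 per year is 472 / 2 = 236 years.
236 years at 0.19 mm/year gives 0.19 × 236 = 44.8 mm.

44.8 mm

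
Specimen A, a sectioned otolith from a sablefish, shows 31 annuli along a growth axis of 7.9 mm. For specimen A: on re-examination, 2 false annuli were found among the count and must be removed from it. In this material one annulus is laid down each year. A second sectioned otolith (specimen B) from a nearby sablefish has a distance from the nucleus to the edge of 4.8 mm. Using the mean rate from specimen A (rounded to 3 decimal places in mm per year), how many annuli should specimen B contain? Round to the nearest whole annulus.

18 annuli

Specimen A: after corrections the count is 31 − 2 = 29 annuli.
A: Mean rate = 7.9 mm / 29 years ≈ 0.272 mm/year.
For B, 4.8 / 0.272 = 17.65 years ≈ 18 annuli.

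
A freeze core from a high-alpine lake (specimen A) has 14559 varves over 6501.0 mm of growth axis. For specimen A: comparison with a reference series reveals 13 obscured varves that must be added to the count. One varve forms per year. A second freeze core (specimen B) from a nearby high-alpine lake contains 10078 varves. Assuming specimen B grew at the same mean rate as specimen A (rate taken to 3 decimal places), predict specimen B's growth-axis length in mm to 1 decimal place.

Specimen A: adjusted count: 14559 + 13 = 14572 varves.
A: Mean rate = 6501.0 mm / 14572 years ≈ 0.446 mm per year.
B's length ≈ 0.446 × 10078 = 4494.8 mm.

4494.8 mm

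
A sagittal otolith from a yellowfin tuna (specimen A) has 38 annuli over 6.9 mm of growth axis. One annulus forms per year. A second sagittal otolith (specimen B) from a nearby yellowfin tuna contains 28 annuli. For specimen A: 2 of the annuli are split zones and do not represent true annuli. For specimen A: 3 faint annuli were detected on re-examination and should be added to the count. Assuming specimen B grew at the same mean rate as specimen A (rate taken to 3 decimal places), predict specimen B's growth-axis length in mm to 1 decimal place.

5.0 mm

Specimen A: correcting the raw count gives 38 − 2 + 3 = 39 true annuli.
A: 6.9 mm over 39 years gives 6.9 / 39 ≈ 0.177 mm/yr.
Length of B = 0.177 × 28 = 5.0 mm.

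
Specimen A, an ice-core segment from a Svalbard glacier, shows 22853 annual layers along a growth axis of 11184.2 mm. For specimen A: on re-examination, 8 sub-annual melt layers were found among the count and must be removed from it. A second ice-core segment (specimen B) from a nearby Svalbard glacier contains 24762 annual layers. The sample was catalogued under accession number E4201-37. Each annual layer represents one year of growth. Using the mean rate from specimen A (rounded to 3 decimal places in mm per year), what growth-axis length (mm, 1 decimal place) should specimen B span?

Specimen A: adjusted count: 22853 − 8 = 22845 annual layers.
A: Mean rate = 11184.2 mm / 22845 years ≈ 0.490 mm per year.
For B, 0.490 mm/year × 24762 years = 12133.4 mm.

12133.4 mm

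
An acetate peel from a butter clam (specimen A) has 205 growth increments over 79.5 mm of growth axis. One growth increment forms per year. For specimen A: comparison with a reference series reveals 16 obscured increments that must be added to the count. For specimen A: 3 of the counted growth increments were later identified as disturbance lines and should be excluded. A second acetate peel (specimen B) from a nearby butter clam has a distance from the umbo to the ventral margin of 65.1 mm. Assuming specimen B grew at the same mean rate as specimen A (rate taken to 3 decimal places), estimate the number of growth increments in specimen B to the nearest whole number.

178 growth increments

Specimen A: true growth increment count = 205 − 3 + 16 = 218.
A: Extension rate ≈ 79.5 / 218 = 0.365 mm per year.
For B, 65.1 / 0.365 = 178.36 years ≈ 178 growth increments.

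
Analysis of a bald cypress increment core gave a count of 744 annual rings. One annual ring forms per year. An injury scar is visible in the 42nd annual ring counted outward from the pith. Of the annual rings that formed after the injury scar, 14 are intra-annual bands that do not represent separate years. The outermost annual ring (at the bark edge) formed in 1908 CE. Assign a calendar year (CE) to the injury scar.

Between annual ring 42 and the bark edge there are 744 − 42 = 702 annual rings.
Removing the 14 false annual rings leaves 702 − 14 = 688 true annual rings beyond the injury scar.
1908 − 688 = 1220 CE.

1220 CE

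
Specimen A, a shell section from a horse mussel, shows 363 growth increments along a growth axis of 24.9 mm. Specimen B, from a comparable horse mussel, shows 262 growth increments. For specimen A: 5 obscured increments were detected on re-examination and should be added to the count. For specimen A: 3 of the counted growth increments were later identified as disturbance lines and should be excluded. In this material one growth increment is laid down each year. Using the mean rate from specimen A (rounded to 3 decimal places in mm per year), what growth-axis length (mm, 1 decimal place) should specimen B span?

Specimen A: adjusted count: 363 − 3 + 5 = 365 growth increments.
A: Mean rate = 24.9 mm / 365 years ≈ 0.068 mm/year.
Length of B = 0.068 × 262 = 17.8 mm.

17.8 mm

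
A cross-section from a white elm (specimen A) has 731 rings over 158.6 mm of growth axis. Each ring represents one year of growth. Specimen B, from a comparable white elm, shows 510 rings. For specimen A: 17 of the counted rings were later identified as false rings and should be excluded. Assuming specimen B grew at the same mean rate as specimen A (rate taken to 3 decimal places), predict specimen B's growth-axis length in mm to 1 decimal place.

Specimen A: correcting the raw count gives 731 − 17 = 714 true rings.
A: Extension rate ≈ 158.6 / 714 = 0.222 mm per year.
For B, 0.222 mm/year × 510 years = 113.2 mm.

113.2 mm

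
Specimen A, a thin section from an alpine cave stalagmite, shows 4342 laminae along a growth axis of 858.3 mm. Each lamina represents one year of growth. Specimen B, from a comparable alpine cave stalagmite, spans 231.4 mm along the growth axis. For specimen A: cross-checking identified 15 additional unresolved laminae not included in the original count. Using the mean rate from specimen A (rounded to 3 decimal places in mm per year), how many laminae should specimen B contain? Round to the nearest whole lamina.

Specimen A: correcting the raw count gives 4342 + 15 = 4357 true laminae.
A: Extension rate ≈ 858.3 / 4357 = 0.197 mm/year.
For B, 231.4 / 0.197 = 1174.62 years ≈ 1175 laminae.

1175 laminae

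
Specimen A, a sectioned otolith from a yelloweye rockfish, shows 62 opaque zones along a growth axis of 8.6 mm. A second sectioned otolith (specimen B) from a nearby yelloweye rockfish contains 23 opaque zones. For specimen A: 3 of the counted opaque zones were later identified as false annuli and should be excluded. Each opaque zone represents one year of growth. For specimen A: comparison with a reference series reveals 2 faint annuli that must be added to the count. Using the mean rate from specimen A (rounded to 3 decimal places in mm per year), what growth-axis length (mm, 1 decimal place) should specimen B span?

3.2 mm

Specimen A: true opaque zone count = 62 − 3 + 2 = 61.
A: 8.6 mm over 61 years gives 8.6 / 61 ≈ 0.141 mm per year.
B's length ≈ 0.141 × 23 = 3.2 mm.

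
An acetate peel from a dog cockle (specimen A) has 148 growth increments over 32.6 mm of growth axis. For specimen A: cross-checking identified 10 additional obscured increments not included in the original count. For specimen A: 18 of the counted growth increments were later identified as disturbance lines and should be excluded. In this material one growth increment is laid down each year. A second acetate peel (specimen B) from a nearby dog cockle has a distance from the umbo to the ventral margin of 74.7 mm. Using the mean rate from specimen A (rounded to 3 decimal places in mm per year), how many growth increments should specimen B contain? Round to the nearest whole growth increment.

Specimen A: after corrections the count is 148 − 18 + 10 = 140 growth increments.
A: 32.6 mm over 140 years gives 32.6 / 140 ≈ 0.233 mm/yr.
Specimen B: 74.7 mm / 0.233 mm per year = 320.60 years ≈ 321 growth increments.

321 growth increments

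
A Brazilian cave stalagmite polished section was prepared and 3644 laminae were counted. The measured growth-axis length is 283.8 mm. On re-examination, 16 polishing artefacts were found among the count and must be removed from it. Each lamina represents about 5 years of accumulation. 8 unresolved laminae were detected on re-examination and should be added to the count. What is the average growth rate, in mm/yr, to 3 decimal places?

0.016 mm/yr

After corrections the count is 3644 − 16 + 8 = 3636 laminae.
Multiplying by 5 years per lamina: 3636 × 5 = 18180 years.
Extension rate ≈ 283.8 / 18180 = 0.016 mm/yr.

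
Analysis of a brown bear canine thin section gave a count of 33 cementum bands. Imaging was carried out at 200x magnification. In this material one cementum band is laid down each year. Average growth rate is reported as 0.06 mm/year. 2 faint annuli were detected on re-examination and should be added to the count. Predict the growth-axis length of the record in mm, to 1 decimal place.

2.1 mm

After corrections the count is 33 + 2 = 35 cementum bands.
Predicted length = 0.06 mm/year × 35 years = 2.1 mm.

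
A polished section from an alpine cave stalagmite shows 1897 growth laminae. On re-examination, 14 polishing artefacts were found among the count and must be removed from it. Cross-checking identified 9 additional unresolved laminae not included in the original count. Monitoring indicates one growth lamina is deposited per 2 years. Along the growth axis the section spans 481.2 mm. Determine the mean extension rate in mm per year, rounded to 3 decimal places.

0.127 mm per year

True growth lamina count = 1897 − 14 + 9 = 1892.
1892 growth laminae at 2 years each span 1892 × 2 = 3784 years.
Extension rate ≈ 481.2 / 3784 = 0.127 mm per year.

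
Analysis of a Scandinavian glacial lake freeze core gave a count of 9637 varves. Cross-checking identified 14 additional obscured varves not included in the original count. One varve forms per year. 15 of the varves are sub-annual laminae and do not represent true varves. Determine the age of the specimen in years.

9636 yr

Adjusted count: 9637 − 15 + 14 = 9636 varves.
With a one-to-one varve periodicity this is 9636 years.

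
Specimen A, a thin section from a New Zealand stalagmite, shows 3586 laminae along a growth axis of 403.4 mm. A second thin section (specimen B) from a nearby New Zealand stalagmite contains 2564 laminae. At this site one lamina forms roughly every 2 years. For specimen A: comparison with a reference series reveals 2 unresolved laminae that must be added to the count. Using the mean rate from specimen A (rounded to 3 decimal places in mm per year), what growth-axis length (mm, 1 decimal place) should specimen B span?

Specimen A: adjusted count: 3586 + 2 = 3588 laminae.
Specimen A: 3588 laminae at 2 years each span 3588 × 2 = 7176 years.
A: 403.4 mm over 7176 years gives 403.4 / 7176 ≈ 0.056 mm/yr.
Specimen B: at 2 years per lamina, 2564 × 2 = 5128 years. For B, 0.056 mm/year × 5128 years = 287.2 mm.

287.2 mm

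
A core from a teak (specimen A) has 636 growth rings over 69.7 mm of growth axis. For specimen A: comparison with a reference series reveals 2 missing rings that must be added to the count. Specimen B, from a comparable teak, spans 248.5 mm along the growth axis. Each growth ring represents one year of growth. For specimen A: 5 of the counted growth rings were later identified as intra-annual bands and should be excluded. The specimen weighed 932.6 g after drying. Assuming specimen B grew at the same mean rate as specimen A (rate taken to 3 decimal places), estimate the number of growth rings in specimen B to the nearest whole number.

2259 growth rings

Specimen A: adjusted count: 636 − 5 + 2 = 633 growth rings.
A: 69.7 mm over 633 years gives 69.7 / 633 ≈ 0.110 mm per year.
B spans 248.5 / 0.110 = 2259.09 years ≈ 2259 growth rings.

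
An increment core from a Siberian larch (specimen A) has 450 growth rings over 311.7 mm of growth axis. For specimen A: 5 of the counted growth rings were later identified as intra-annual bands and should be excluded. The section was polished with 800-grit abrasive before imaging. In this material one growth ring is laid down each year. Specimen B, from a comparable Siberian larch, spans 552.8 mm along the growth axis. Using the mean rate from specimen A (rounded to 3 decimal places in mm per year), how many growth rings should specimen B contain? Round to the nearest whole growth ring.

790 growth rings

Specimen A: true growth ring count = 450 − 5 = 445.
A: Extension rate ≈ 311.7 / 445 = 0.700 mm/yr.
B spans 552.8 / 0.700 = 789.71 years ≈ 790 growth rings.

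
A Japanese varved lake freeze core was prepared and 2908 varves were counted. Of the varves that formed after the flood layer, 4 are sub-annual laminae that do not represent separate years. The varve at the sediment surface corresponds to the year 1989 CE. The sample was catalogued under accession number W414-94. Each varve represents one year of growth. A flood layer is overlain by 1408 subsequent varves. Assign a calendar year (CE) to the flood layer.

585 CE

1408 varves formed after the flood layer.
1408 − 4 false = 1404 true varves after the flood layer.
The varve at the sediment surface is 1989 CE, so the flood layer dates to 1989 − 1404 = 585 CE.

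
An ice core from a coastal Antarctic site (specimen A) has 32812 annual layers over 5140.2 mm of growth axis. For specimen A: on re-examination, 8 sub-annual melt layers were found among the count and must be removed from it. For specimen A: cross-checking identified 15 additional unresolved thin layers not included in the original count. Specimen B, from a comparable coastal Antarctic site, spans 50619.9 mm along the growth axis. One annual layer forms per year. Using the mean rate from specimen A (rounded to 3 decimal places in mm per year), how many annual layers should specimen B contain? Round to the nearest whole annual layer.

Specimen A: true annual layer count = 32812 − 8 + 15 = 32819.
A: Extension rate ≈ 5140.2 / 32819 = 0.157 mm/yr.
For B, 50619.9 / 0.157 = 322419.75 years ≈ 322420 annual layers.

322420 annual layers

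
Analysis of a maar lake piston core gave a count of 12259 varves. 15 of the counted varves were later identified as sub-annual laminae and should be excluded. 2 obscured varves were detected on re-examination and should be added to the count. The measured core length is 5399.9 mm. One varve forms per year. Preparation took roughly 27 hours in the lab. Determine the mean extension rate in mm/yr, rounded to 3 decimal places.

0.441 mm/yr

Correcting the raw count gives 12259 − 15 + 2 = 12246 true varves.
5399.9 mm over 12246 years gives 5399.9 / 12246 ≈ 0.441 mm/yr.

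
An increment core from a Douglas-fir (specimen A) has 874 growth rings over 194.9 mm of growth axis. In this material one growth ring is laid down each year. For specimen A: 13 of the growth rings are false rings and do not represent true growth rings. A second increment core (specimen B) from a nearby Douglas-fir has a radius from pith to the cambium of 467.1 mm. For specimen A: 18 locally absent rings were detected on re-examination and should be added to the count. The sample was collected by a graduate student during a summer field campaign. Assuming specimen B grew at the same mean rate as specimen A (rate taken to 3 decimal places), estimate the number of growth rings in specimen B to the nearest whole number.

2104 growth rings

Specimen A: adjusted count: 874 − 13 + 18 = 879 growth rings.
A: Extension rate ≈ 194.9 / 879 = 0.222 mm/yr.
For B, 467.1 / 0.222 = 2104.05 years ≈ 2104 growth rings.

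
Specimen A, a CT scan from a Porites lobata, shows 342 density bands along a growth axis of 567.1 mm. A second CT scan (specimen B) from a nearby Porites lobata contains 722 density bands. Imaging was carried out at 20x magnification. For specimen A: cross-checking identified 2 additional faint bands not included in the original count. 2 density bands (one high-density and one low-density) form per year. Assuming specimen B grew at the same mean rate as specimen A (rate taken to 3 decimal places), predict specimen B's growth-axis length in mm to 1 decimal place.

1190.2 mm

Specimen A: adjusted count: 342 + 2 = 344 density bands.
Specimen A: with 2 density bands per year, 344 / 2 = 172 years.
A: Mean rate = 567.1 mm / 172 years ≈ 3.297 mm/yr.
Specimen B: 722 density bands at 2 per year is 722 / 2 = 361 years. Length of B = 3.297 × 361 = 1190.2 mm.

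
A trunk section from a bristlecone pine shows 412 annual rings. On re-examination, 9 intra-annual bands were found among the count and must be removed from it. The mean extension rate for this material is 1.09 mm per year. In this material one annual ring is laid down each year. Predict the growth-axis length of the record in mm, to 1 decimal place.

439.3 mm

After corrections the count is 412 − 9 = 403 annual rings.
403 years at 1.09 mm/year gives 1.09 × 403 = 439.3 mm.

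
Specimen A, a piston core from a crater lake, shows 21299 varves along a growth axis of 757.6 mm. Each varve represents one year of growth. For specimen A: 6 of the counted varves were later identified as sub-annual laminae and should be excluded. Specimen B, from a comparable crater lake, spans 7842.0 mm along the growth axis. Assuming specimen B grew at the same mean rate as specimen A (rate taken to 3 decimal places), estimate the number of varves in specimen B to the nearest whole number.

217833 varves

Specimen A: correcting the raw count gives 21299 − 6 = 21293 true varves.
A: Mean rate = 757.6 mm / 21293 years ≈ 0.036 mm/year.
B spans 7842.0 / 0.036 = 217833.33 years ≈ 217833 varves.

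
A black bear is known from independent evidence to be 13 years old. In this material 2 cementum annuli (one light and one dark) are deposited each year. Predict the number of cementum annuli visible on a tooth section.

Expected cementum annuli: 13 × 2 = 26.
So 26 cementum annuli should be present.

26 cementum annuli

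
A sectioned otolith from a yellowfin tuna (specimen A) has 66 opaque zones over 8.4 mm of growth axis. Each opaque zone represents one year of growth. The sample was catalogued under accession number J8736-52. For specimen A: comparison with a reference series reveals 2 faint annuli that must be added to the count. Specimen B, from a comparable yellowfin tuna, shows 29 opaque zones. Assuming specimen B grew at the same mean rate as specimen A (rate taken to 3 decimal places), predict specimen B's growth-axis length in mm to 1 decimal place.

3.6 mm

Specimen A: after corrections the count is 66 + 2 = 68 opaque zones.
A: Mean rate = 8.4 mm / 68 years ≈ 0.124 mm/yr.
B's length ≈ 0.124 × 29 = 3.6 mm.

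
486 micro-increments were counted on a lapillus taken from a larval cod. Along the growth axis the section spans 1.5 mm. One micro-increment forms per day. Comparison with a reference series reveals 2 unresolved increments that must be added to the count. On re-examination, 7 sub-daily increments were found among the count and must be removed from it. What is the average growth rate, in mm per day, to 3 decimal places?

Correcting the raw count gives 486 − 7 + 2 = 481 true micro-increments.
Extension rate ≈ 1.5 / 481 = 0.003 mm per day.

0.003 mm per day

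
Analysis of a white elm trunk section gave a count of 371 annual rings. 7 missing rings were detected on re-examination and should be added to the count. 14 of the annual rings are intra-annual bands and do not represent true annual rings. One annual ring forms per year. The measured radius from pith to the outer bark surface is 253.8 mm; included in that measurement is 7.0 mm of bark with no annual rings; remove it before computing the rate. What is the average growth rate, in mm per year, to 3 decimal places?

True annual ring count = 371 − 14 + 7 = 364.
Net length = 253.8 − 7.0 = 246.8 mm.
Extension rate ≈ 246.8 / 364 = 0.678 mm per year.

0.678 mm per year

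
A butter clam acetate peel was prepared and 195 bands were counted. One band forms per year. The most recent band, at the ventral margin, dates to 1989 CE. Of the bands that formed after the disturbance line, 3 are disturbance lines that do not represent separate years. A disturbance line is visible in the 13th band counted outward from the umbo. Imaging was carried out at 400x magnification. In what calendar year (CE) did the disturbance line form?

195 − 13 = 182 bands lie beyond the disturbance line toward the ventral margin.
182 − 3 false = 179 true bands after the disturbance line.
Counting back 179 years from 1989 CE places the disturbance line in 1989 − 179 = 1810 CE.

1810 CE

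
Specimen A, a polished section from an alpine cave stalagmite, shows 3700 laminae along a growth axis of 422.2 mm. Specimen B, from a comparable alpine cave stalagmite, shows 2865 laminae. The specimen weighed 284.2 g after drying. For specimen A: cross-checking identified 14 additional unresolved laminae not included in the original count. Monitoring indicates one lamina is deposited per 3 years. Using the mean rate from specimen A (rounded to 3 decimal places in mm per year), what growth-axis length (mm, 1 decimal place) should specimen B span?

Specimen A: after corrections the count is 3700 + 14 = 3714 laminae.
Specimen A: at 3 years per lamina, 3714 × 3 = 11142 years.
A: 422.2 mm over 11142 years gives 422.2 / 11142 ≈ 0.038 mm per year.
Specimen B: at 3 years per lamina, 2865 × 3 = 8595 years. B's length ≈ 0.038 × 8595 = 326.6 mm.

326.6 mm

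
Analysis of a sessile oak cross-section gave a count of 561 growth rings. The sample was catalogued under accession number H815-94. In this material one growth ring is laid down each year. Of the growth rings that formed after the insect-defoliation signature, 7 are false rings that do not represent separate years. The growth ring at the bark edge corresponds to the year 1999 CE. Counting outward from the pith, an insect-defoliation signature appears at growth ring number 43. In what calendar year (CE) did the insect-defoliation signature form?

1488 CE

561 − 43 = 518 growth rings lie beyond the insect-defoliation signature toward the bark edge.
Removing the 7 false growth rings leaves 518 − 7 = 511 true growth rings beyond the insect-defoliation signature.
Counting back 511 years from 1999 CE places the insect-defoliation signature in 1999 − 511 = 1488 CE.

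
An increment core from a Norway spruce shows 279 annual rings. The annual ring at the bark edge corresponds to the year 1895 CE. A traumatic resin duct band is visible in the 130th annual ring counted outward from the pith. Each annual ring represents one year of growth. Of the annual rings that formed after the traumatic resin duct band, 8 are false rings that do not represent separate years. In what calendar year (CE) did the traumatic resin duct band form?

1754 CE

Between annual ring 130 and the bark edge there are 279 − 130 = 149 annual rings.
Removing the 8 false annual rings leaves 149 − 8 = 141 true annual rings beyond the traumatic resin duct band.
Counting back 141 years from 1895 CE places the traumatic resin duct band in 1895 − 141 = 1754 CE.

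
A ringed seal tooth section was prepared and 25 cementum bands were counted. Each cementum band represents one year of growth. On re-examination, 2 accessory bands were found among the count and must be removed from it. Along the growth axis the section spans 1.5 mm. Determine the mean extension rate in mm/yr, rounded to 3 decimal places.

Correcting the raw count gives 25 − 2 = 23 true cementum bands.
Mean rate = 1.5 mm / 23 years ≈ 0.065 mm/yr.

0.065 mm/yr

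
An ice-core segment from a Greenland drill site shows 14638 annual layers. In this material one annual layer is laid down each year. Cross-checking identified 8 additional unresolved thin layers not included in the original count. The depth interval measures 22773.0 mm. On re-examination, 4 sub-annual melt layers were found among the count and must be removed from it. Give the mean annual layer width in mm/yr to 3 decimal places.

Correcting the raw count gives 14638 − 4 + 8 = 14642 true annual layers.
22773.0 mm over 14642 years gives 22773.0 / 14642 ≈ 1.555 mm/yr.

1.555 mm/yr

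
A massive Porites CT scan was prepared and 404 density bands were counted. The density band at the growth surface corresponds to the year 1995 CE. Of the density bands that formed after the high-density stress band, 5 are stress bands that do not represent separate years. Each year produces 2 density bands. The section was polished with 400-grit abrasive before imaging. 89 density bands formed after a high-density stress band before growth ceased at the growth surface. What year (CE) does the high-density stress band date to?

1953 CE

There are 89 density bands younger than the high-density stress band.
89 − 5 false = 84 true density bands after the high-density stress band.
Dividing by 2 density bands per year: 84 / 2 = 42 years.
The density band at the growth surface is 1995 CE, so the high-density stress band dates to 1995 − 42 = 1953 CE.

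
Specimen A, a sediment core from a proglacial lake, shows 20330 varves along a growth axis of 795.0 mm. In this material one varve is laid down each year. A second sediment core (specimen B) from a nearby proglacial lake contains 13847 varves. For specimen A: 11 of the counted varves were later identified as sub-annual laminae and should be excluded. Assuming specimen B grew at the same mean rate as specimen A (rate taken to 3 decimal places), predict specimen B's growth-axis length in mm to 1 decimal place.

540.0 mm

Specimen A: true varve count = 20330 − 11 = 20319.
A: 795.0 mm over 20319 years gives 795.0 / 20319 ≈ 0.039 mm per year.
Length of B = 0.039 × 13847 = 540.0 mm.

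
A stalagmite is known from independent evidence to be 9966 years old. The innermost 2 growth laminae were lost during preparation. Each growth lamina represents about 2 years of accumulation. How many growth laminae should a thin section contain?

4981 growth laminae

At 2 years per growth lamina, 9966 / 2 = 4983 growth laminae are expected.
4983 − 2 missed = 4981 growth laminae expected in the prepared section.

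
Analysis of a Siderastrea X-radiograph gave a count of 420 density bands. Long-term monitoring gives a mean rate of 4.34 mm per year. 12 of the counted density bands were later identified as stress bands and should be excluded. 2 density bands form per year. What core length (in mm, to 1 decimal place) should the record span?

885.4 mm

Adjusted count: 420 − 12 = 408 density bands.
With 2 density bands per year, 408 / 2 = 204 years.
Length ≈ 4.34 × 204 = 885.4 mm.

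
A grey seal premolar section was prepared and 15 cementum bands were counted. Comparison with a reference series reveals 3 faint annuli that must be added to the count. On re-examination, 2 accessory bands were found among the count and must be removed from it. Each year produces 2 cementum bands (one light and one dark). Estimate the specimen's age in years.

Correcting the raw count gives 15 − 2 + 3 = 16 true cementum bands.
With 2 cementum bands per year, 16 / 2 = 8 years.

8 yr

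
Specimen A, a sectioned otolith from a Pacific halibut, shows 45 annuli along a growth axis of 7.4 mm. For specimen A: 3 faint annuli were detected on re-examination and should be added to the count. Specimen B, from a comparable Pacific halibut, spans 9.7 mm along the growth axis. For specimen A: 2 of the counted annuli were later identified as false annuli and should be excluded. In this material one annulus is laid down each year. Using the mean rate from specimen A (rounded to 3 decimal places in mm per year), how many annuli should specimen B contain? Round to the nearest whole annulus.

Specimen A: adjusted count: 45 − 2 + 3 = 46 annuli.
A: Extension rate ≈ 7.4 / 46 = 0.161 mm/yr.
Specimen B: 9.7 mm / 0.161 mm per year = 60.25 years ≈ 60 annuli.

60 annuli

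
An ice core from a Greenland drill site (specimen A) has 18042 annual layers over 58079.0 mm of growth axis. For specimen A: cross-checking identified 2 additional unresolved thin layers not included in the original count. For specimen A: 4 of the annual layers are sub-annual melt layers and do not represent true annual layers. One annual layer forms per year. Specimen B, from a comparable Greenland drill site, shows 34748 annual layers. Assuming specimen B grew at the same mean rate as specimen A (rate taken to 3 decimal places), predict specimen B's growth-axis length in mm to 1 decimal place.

111853.8 mm

Specimen A: correcting the raw count gives 18042 − 4 + 2 = 18040 true annual layers.
A: 58079.0 mm over 18040 years gives 58079.0 / 18040 ≈ 3.219 mm/year.
For B, 3.219 mm/year × 34748 years = 111853.8 mm.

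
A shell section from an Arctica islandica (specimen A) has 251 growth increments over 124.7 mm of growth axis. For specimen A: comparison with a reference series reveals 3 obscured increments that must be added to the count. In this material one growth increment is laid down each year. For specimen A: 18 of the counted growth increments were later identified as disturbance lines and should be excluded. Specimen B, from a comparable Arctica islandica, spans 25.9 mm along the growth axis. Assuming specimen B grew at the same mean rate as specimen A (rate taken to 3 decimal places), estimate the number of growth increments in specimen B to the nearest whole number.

Specimen A: after corrections the count is 251 − 18 + 3 = 236 growth increments.
A: 124.7 mm over 236 years gives 124.7 / 236 ≈ 0.528 mm per year.
Specimen B: 25.9 mm / 0.528 mm per year = 49.05 years ≈ 49 growth increments.

49 growth increments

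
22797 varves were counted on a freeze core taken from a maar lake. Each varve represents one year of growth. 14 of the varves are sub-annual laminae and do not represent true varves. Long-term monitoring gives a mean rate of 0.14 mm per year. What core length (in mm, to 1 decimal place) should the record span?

Adjusted count: 22797 − 14 = 22783 varves.
22783 years at 0.14 mm/year gives 0.14 × 22783 = 3189.6 mm.

3189.6 mm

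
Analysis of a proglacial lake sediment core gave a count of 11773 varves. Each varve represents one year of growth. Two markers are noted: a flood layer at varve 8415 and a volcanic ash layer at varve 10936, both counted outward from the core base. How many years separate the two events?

2521 years

10936 − 8415 = 2521 varves lie between the two events.
One varve per year makes the interval 2521 years.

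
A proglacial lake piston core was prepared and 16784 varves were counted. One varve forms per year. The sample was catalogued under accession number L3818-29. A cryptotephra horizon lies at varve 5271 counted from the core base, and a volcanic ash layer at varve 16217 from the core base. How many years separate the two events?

16217 − 5271 = 10946 varves lie between the two events.
One varve per year makes the interval 10946 years.

10946 years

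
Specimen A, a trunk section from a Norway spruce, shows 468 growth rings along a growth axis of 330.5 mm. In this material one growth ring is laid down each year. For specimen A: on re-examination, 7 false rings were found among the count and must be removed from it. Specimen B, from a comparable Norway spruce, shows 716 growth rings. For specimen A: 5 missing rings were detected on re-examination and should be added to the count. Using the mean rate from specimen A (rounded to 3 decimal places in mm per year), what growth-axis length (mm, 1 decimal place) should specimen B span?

507.6 mm

Specimen A: after corrections the count is 468 − 7 + 5 = 466 growth rings.
A: Mean rate = 330.5 mm / 466 years ≈ 0.709 mm per year.
B's length ≈ 0.709 × 716 = 507.6 mm.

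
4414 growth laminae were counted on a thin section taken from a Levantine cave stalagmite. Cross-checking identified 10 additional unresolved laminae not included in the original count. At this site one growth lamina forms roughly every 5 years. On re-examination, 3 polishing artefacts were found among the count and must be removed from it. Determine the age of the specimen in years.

True growth lamina count = 4414 − 3 + 10 = 4421.
Multiplying by 5 years per growth lamina: 4421 × 5 = 22105 years.

22105 years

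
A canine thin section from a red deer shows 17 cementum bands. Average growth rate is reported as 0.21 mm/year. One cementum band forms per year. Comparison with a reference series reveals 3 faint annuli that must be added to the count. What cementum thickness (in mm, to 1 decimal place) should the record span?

True cementum band count = 17 + 3 = 20.
Length ≈ 0.21 × 20 = 4.2 mm.

4.2 mm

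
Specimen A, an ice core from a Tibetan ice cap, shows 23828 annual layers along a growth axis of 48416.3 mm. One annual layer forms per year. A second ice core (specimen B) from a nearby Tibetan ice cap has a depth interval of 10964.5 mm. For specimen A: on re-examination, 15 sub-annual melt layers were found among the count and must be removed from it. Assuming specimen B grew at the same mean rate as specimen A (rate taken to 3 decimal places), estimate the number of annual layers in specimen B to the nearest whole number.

5393 annual layers

Specimen A: adjusted count: 23828 − 15 = 23813 annual layers.
A: 48416.3 mm over 23813 years gives 48416.3 / 23813 ≈ 2.033 mm per year.
B spans 10964.5 / 2.033 = 5393.26 years ≈ 5393 annual layers.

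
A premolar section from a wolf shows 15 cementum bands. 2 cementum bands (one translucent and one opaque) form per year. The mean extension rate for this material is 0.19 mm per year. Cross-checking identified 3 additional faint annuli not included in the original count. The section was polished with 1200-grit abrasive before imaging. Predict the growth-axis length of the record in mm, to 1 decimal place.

After corrections the count is 15 + 3 = 18 cementum bands.
Dividing by 2 cementum bands per year: 18 / 2 = 9 years.
Length ≈ 0.19 × 9 = 1.7 mm.

1.7 mm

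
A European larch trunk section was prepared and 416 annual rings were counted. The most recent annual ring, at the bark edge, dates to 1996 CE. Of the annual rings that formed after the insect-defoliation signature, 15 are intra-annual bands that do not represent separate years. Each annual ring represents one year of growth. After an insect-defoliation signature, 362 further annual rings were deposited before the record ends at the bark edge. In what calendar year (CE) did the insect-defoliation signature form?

There are 362 annual rings younger than the insect-defoliation signature.
362 − 15 false = 347 true annual rings after the insect-defoliation signature.
1996 − 347 = 1649 CE.

1649 CE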